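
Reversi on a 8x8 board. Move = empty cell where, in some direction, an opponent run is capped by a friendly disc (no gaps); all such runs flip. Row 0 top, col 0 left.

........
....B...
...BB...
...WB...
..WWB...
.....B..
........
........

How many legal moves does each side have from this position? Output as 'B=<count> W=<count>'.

-- B to move --
(2,2): flips 1 -> legal
(3,1): no bracket -> illegal
(3,2): flips 1 -> legal
(4,1): flips 2 -> legal
(5,1): flips 2 -> legal
(5,2): flips 1 -> legal
(5,3): flips 2 -> legal
(5,4): no bracket -> illegal
B mobility = 6
-- W to move --
(0,3): no bracket -> illegal
(0,4): no bracket -> illegal
(0,5): no bracket -> illegal
(1,2): no bracket -> illegal
(1,3): flips 1 -> legal
(1,5): flips 1 -> legal
(2,2): no bracket -> illegal
(2,5): flips 1 -> legal
(3,2): no bracket -> illegal
(3,5): flips 1 -> legal
(4,5): flips 1 -> legal
(4,6): no bracket -> illegal
(5,3): no bracket -> illegal
(5,4): no bracket -> illegal
(5,6): no bracket -> illegal
(6,4): no bracket -> illegal
(6,5): no bracket -> illegal
(6,6): flips 2 -> legal
W mobility = 6

Answer: B=6 W=6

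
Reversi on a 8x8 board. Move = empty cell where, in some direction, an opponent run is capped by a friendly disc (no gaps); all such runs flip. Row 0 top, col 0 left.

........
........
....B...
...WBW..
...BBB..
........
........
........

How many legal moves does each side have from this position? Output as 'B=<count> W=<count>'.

-- B to move --
(2,2): flips 1 -> legal
(2,3): flips 1 -> legal
(2,5): flips 1 -> legal
(2,6): flips 1 -> legal
(3,2): flips 1 -> legal
(3,6): flips 1 -> legal
(4,2): flips 1 -> legal
(4,6): flips 1 -> legal
B mobility = 8
-- W to move --
(1,3): flips 1 -> legal
(1,4): no bracket -> illegal
(1,5): flips 1 -> legal
(2,3): no bracket -> illegal
(2,5): no bracket -> illegal
(3,2): no bracket -> illegal
(3,6): no bracket -> illegal
(4,2): no bracket -> illegal
(4,6): no bracket -> illegal
(5,2): no bracket -> illegal
(5,3): flips 2 -> legal
(5,4): no bracket -> illegal
(5,5): flips 2 -> legal
(5,6): no bracket -> illegal
W mobility = 4

Answer: B=8 W=4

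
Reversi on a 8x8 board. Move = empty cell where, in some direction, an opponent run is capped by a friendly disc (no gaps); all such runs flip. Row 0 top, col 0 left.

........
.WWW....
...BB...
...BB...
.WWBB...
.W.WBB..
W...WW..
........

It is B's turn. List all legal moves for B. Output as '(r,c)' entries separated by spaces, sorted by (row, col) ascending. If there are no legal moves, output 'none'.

Answer: (0,1) (0,2) (0,3) (4,0) (5,2) (6,2) (6,3) (7,3) (7,4) (7,5) (7,6)

Derivation:
(0,0): no bracket -> illegal
(0,1): flips 1 -> legal
(0,2): flips 1 -> legal
(0,3): flips 1 -> legal
(0,4): no bracket -> illegal
(1,0): no bracket -> illegal
(1,4): no bracket -> illegal
(2,0): no bracket -> illegal
(2,1): no bracket -> illegal
(2,2): no bracket -> illegal
(3,0): no bracket -> illegal
(3,1): no bracket -> illegal
(3,2): no bracket -> illegal
(4,0): flips 2 -> legal
(5,0): no bracket -> illegal
(5,2): flips 1 -> legal
(5,6): no bracket -> illegal
(6,1): no bracket -> illegal
(6,2): flips 1 -> legal
(6,3): flips 1 -> legal
(6,6): no bracket -> illegal
(7,0): no bracket -> illegal
(7,1): no bracket -> illegal
(7,3): flips 1 -> legal
(7,4): flips 1 -> legal
(7,5): flips 1 -> legal
(7,6): flips 1 -> legal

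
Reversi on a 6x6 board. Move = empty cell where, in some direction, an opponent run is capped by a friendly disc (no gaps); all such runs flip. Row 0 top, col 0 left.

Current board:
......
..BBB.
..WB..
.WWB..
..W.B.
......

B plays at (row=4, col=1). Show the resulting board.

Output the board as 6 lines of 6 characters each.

Place B at (4,1); scan 8 dirs for brackets.
Dir NW: first cell '.' (not opp) -> no flip
Dir N: opp run (3,1), next='.' -> no flip
Dir NE: opp run (3,2) capped by B -> flip
Dir W: first cell '.' (not opp) -> no flip
Dir E: opp run (4,2), next='.' -> no flip
Dir SW: first cell '.' (not opp) -> no flip
Dir S: first cell '.' (not opp) -> no flip
Dir SE: first cell '.' (not opp) -> no flip
All flips: (3,2)

Answer: ......
..BBB.
..WB..
.WBB..
.BW.B.
......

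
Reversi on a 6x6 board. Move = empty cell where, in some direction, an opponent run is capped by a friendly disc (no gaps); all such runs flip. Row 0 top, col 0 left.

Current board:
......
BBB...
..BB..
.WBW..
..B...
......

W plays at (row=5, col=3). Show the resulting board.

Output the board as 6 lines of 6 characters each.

Place W at (5,3); scan 8 dirs for brackets.
Dir NW: opp run (4,2) capped by W -> flip
Dir N: first cell '.' (not opp) -> no flip
Dir NE: first cell '.' (not opp) -> no flip
Dir W: first cell '.' (not opp) -> no flip
Dir E: first cell '.' (not opp) -> no flip
Dir SW: edge -> no flip
Dir S: edge -> no flip
Dir SE: edge -> no flip
All flips: (4,2)

Answer: ......
BBB...
..BB..
.WBW..
..W...
...W..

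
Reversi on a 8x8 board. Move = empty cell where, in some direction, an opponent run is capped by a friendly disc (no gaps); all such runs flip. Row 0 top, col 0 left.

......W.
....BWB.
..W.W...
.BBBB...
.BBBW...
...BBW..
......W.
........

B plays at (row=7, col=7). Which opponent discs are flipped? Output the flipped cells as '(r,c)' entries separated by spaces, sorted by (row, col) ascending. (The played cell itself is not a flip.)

Answer: (4,4) (5,5) (6,6)

Derivation:
Dir NW: opp run (6,6) (5,5) (4,4) capped by B -> flip
Dir N: first cell '.' (not opp) -> no flip
Dir NE: edge -> no flip
Dir W: first cell '.' (not opp) -> no flip
Dir E: edge -> no flip
Dir SW: edge -> no flip
Dir S: edge -> no flip
Dir SE: edge -> no flip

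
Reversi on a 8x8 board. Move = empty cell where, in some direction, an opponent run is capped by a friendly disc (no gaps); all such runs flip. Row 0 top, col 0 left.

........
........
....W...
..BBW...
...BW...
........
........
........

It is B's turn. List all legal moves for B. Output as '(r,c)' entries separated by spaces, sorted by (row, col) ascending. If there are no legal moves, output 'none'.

(1,3): no bracket -> illegal
(1,4): no bracket -> illegal
(1,5): flips 1 -> legal
(2,3): no bracket -> illegal
(2,5): flips 1 -> legal
(3,5): flips 1 -> legal
(4,5): flips 1 -> legal
(5,3): no bracket -> illegal
(5,4): no bracket -> illegal
(5,5): flips 1 -> legal

Answer: (1,5) (2,5) (3,5) (4,5) (5,5)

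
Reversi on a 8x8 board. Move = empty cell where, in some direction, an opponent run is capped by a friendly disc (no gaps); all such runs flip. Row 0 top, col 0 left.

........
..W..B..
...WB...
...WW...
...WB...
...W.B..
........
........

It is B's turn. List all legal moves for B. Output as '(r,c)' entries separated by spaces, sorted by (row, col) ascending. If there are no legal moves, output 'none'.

(0,1): no bracket -> illegal
(0,2): no bracket -> illegal
(0,3): no bracket -> illegal
(1,1): no bracket -> illegal
(1,3): no bracket -> illegal
(1,4): no bracket -> illegal
(2,1): no bracket -> illegal
(2,2): flips 2 -> legal
(2,5): no bracket -> illegal
(3,2): no bracket -> illegal
(3,5): no bracket -> illegal
(4,2): flips 2 -> legal
(4,5): no bracket -> illegal
(5,2): no bracket -> illegal
(5,4): no bracket -> illegal
(6,2): flips 1 -> legal
(6,3): no bracket -> illegal
(6,4): no bracket -> illegal

Answer: (2,2) (4,2) (6,2)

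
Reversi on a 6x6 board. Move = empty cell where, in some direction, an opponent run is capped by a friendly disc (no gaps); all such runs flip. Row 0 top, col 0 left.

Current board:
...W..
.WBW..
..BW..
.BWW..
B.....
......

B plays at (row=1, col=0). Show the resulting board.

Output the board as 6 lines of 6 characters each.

Answer: ...W..
BBBW..
..BW..
.BWW..
B.....
......

Derivation:
Place B at (1,0); scan 8 dirs for brackets.
Dir NW: edge -> no flip
Dir N: first cell '.' (not opp) -> no flip
Dir NE: first cell '.' (not opp) -> no flip
Dir W: edge -> no flip
Dir E: opp run (1,1) capped by B -> flip
Dir SW: edge -> no flip
Dir S: first cell '.' (not opp) -> no flip
Dir SE: first cell '.' (not opp) -> no flip
All flips: (1,1)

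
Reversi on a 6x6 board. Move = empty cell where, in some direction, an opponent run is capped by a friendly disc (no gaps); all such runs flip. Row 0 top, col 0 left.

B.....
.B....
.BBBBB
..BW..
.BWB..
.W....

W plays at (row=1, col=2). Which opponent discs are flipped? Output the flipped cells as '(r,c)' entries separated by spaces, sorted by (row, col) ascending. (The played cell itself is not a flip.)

Answer: (2,2) (3,2)

Derivation:
Dir NW: first cell '.' (not opp) -> no flip
Dir N: first cell '.' (not opp) -> no flip
Dir NE: first cell '.' (not opp) -> no flip
Dir W: opp run (1,1), next='.' -> no flip
Dir E: first cell '.' (not opp) -> no flip
Dir SW: opp run (2,1), next='.' -> no flip
Dir S: opp run (2,2) (3,2) capped by W -> flip
Dir SE: opp run (2,3), next='.' -> no flip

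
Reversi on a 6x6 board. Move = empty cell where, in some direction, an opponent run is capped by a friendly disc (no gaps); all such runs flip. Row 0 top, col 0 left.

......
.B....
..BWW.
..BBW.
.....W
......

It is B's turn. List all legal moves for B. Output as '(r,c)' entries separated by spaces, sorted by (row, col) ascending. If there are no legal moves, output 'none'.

(1,2): no bracket -> illegal
(1,3): flips 1 -> legal
(1,4): flips 1 -> legal
(1,5): flips 1 -> legal
(2,5): flips 2 -> legal
(3,5): flips 1 -> legal
(4,3): no bracket -> illegal
(4,4): no bracket -> illegal
(5,4): no bracket -> illegal
(5,5): no bracket -> illegal

Answer: (1,3) (1,4) (1,5) (2,5) (3,5)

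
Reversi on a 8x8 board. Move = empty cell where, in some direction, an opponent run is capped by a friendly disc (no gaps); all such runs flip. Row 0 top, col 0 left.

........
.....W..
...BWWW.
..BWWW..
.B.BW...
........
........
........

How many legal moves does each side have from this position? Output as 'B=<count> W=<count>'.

Answer: B=4 W=7

Derivation:
-- B to move --
(0,4): no bracket -> illegal
(0,5): no bracket -> illegal
(0,6): no bracket -> illegal
(1,3): no bracket -> illegal
(1,4): no bracket -> illegal
(1,6): flips 2 -> legal
(1,7): no bracket -> illegal
(2,2): no bracket -> illegal
(2,7): flips 3 -> legal
(3,6): flips 3 -> legal
(3,7): no bracket -> illegal
(4,2): no bracket -> illegal
(4,5): flips 2 -> legal
(4,6): no bracket -> illegal
(5,3): no bracket -> illegal
(5,4): no bracket -> illegal
(5,5): no bracket -> illegal
B mobility = 4
-- W to move --
(1,2): flips 1 -> legal
(1,3): flips 1 -> legal
(1,4): no bracket -> illegal
(2,1): no bracket -> illegal
(2,2): flips 1 -> legal
(3,0): no bracket -> illegal
(3,1): flips 1 -> legal
(4,0): no bracket -> illegal
(4,2): flips 1 -> legal
(5,0): no bracket -> illegal
(5,1): no bracket -> illegal
(5,2): flips 1 -> legal
(5,3): flips 1 -> legal
(5,4): no bracket -> illegal
W mobility = 7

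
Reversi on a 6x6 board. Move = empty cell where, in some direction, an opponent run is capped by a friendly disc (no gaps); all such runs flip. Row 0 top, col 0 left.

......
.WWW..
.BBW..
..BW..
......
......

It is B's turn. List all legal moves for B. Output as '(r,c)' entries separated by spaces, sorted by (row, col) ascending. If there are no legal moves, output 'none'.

(0,0): flips 1 -> legal
(0,1): flips 1 -> legal
(0,2): flips 1 -> legal
(0,3): flips 1 -> legal
(0,4): flips 1 -> legal
(1,0): no bracket -> illegal
(1,4): flips 1 -> legal
(2,0): no bracket -> illegal
(2,4): flips 1 -> legal
(3,4): flips 1 -> legal
(4,2): no bracket -> illegal
(4,3): no bracket -> illegal
(4,4): flips 1 -> legal

Answer: (0,0) (0,1) (0,2) (0,3) (0,4) (1,4) (2,4) (3,4) (4,4)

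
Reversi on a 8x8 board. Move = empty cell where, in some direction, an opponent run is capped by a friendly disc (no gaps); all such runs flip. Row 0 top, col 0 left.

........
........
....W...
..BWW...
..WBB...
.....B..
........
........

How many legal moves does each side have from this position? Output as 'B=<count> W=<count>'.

Answer: B=7 W=7

Derivation:
-- B to move --
(1,3): no bracket -> illegal
(1,4): flips 2 -> legal
(1,5): no bracket -> illegal
(2,2): flips 1 -> legal
(2,3): flips 1 -> legal
(2,5): flips 1 -> legal
(3,1): no bracket -> illegal
(3,5): flips 2 -> legal
(4,1): flips 1 -> legal
(4,5): no bracket -> illegal
(5,1): no bracket -> illegal
(5,2): flips 1 -> legal
(5,3): no bracket -> illegal
B mobility = 7
-- W to move --
(2,1): no bracket -> illegal
(2,2): flips 1 -> legal
(2,3): no bracket -> illegal
(3,1): flips 1 -> legal
(3,5): no bracket -> illegal
(4,1): no bracket -> illegal
(4,5): flips 2 -> legal
(4,6): no bracket -> illegal
(5,2): flips 1 -> legal
(5,3): flips 1 -> legal
(5,4): flips 1 -> legal
(5,6): no bracket -> illegal
(6,4): no bracket -> illegal
(6,5): no bracket -> illegal
(6,6): flips 2 -> legal
W mobility = 7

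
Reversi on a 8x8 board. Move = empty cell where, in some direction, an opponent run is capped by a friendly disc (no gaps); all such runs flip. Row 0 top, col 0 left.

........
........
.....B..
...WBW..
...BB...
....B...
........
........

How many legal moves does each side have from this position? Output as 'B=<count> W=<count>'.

Answer: B=6 W=3

Derivation:
-- B to move --
(2,2): flips 1 -> legal
(2,3): flips 1 -> legal
(2,4): no bracket -> illegal
(2,6): flips 1 -> legal
(3,2): flips 1 -> legal
(3,6): flips 1 -> legal
(4,2): no bracket -> illegal
(4,5): flips 1 -> legal
(4,6): no bracket -> illegal
B mobility = 6
-- W to move --
(1,4): no bracket -> illegal
(1,5): flips 1 -> legal
(1,6): no bracket -> illegal
(2,3): no bracket -> illegal
(2,4): no bracket -> illegal
(2,6): no bracket -> illegal
(3,2): no bracket -> illegal
(3,6): no bracket -> illegal
(4,2): no bracket -> illegal
(4,5): no bracket -> illegal
(5,2): no bracket -> illegal
(5,3): flips 2 -> legal
(5,5): flips 1 -> legal
(6,3): no bracket -> illegal
(6,4): no bracket -> illegal
(6,5): no bracket -> illegal
W mobility = 3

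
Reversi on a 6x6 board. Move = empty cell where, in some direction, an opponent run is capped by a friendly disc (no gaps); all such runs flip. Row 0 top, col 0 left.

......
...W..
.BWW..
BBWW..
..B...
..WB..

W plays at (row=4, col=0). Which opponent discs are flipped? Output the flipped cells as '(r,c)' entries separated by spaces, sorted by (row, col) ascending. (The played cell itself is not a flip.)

Answer: (3,1)

Derivation:
Dir NW: edge -> no flip
Dir N: opp run (3,0), next='.' -> no flip
Dir NE: opp run (3,1) capped by W -> flip
Dir W: edge -> no flip
Dir E: first cell '.' (not opp) -> no flip
Dir SW: edge -> no flip
Dir S: first cell '.' (not opp) -> no flip
Dir SE: first cell '.' (not opp) -> no flip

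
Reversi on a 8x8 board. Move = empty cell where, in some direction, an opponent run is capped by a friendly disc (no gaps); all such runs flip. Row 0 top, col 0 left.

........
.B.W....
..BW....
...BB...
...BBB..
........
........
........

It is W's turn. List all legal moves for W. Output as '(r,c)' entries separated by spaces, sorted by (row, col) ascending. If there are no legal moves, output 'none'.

(0,0): no bracket -> illegal
(0,1): no bracket -> illegal
(0,2): no bracket -> illegal
(1,0): no bracket -> illegal
(1,2): no bracket -> illegal
(2,0): no bracket -> illegal
(2,1): flips 1 -> legal
(2,4): no bracket -> illegal
(2,5): no bracket -> illegal
(3,1): flips 1 -> legal
(3,2): no bracket -> illegal
(3,5): no bracket -> illegal
(3,6): no bracket -> illegal
(4,2): no bracket -> illegal
(4,6): no bracket -> illegal
(5,2): no bracket -> illegal
(5,3): flips 2 -> legal
(5,4): no bracket -> illegal
(5,5): no bracket -> illegal
(5,6): flips 2 -> legal

Answer: (2,1) (3,1) (5,3) (5,6)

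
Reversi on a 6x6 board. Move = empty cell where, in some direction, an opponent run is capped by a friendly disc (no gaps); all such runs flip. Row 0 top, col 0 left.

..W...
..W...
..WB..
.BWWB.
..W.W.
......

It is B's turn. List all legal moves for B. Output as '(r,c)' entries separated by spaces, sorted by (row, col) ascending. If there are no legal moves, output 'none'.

Answer: (0,1) (1,3) (2,1) (4,1) (4,3) (5,3) (5,4)

Derivation:
(0,1): flips 1 -> legal
(0,3): no bracket -> illegal
(1,1): no bracket -> illegal
(1,3): flips 1 -> legal
(2,1): flips 1 -> legal
(2,4): no bracket -> illegal
(3,5): no bracket -> illegal
(4,1): flips 1 -> legal
(4,3): flips 1 -> legal
(4,5): no bracket -> illegal
(5,1): no bracket -> illegal
(5,2): no bracket -> illegal
(5,3): flips 1 -> legal
(5,4): flips 1 -> legal
(5,5): no bracket -> illegal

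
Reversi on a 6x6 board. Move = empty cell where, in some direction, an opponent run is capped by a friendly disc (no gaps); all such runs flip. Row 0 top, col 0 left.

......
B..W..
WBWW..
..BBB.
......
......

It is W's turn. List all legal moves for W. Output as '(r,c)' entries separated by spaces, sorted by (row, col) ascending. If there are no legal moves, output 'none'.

(0,0): flips 1 -> legal
(0,1): no bracket -> illegal
(1,1): no bracket -> illegal
(1,2): no bracket -> illegal
(2,4): no bracket -> illegal
(2,5): no bracket -> illegal
(3,0): no bracket -> illegal
(3,1): no bracket -> illegal
(3,5): no bracket -> illegal
(4,1): flips 1 -> legal
(4,2): flips 1 -> legal
(4,3): flips 1 -> legal
(4,4): flips 1 -> legal
(4,5): flips 1 -> legal

Answer: (0,0) (4,1) (4,2) (4,3) (4,4) (4,5)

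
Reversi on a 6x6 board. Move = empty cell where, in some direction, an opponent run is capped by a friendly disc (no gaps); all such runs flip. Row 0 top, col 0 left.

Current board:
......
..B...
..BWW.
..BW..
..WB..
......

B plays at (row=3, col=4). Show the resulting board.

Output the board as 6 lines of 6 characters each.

Answer: ......
..B...
..BBW.
..BBB.
..WB..
......

Derivation:
Place B at (3,4); scan 8 dirs for brackets.
Dir NW: opp run (2,3) capped by B -> flip
Dir N: opp run (2,4), next='.' -> no flip
Dir NE: first cell '.' (not opp) -> no flip
Dir W: opp run (3,3) capped by B -> flip
Dir E: first cell '.' (not opp) -> no flip
Dir SW: first cell 'B' (not opp) -> no flip
Dir S: first cell '.' (not opp) -> no flip
Dir SE: first cell '.' (not opp) -> no flip
All flips: (2,3) (3,3)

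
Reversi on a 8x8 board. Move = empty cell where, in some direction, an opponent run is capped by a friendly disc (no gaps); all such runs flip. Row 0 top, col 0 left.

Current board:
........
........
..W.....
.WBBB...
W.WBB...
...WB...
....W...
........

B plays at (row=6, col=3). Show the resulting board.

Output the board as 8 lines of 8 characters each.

Answer: ........
........
..W.....
.WBBB...
W.WBB...
...BB...
...BW...
........

Derivation:
Place B at (6,3); scan 8 dirs for brackets.
Dir NW: first cell '.' (not opp) -> no flip
Dir N: opp run (5,3) capped by B -> flip
Dir NE: first cell 'B' (not opp) -> no flip
Dir W: first cell '.' (not opp) -> no flip
Dir E: opp run (6,4), next='.' -> no flip
Dir SW: first cell '.' (not opp) -> no flip
Dir S: first cell '.' (not opp) -> no flip
Dir SE: first cell '.' (not opp) -> no flip
All flips: (5,3)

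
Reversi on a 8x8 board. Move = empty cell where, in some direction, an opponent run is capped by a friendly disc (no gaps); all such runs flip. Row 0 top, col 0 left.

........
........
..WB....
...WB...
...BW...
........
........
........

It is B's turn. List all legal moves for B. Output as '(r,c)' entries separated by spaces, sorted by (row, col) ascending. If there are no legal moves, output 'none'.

Answer: (2,1) (3,2) (4,5) (5,4)

Derivation:
(1,1): no bracket -> illegal
(1,2): no bracket -> illegal
(1,3): no bracket -> illegal
(2,1): flips 1 -> legal
(2,4): no bracket -> illegal
(3,1): no bracket -> illegal
(3,2): flips 1 -> legal
(3,5): no bracket -> illegal
(4,2): no bracket -> illegal
(4,5): flips 1 -> legal
(5,3): no bracket -> illegal
(5,4): flips 1 -> legal
(5,5): no bracket -> illegal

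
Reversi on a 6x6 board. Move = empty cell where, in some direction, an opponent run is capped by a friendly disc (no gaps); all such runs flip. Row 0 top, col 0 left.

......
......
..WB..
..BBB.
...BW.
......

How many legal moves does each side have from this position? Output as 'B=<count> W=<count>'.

Answer: B=6 W=2

Derivation:
-- B to move --
(1,1): flips 1 -> legal
(1,2): flips 1 -> legal
(1,3): no bracket -> illegal
(2,1): flips 1 -> legal
(3,1): no bracket -> illegal
(3,5): no bracket -> illegal
(4,5): flips 1 -> legal
(5,3): no bracket -> illegal
(5,4): flips 1 -> legal
(5,5): flips 1 -> legal
B mobility = 6
-- W to move --
(1,2): no bracket -> illegal
(1,3): no bracket -> illegal
(1,4): no bracket -> illegal
(2,1): no bracket -> illegal
(2,4): flips 2 -> legal
(2,5): no bracket -> illegal
(3,1): no bracket -> illegal
(3,5): no bracket -> illegal
(4,1): no bracket -> illegal
(4,2): flips 2 -> legal
(4,5): no bracket -> illegal
(5,2): no bracket -> illegal
(5,3): no bracket -> illegal
(5,4): no bracket -> illegal
W mobility = 2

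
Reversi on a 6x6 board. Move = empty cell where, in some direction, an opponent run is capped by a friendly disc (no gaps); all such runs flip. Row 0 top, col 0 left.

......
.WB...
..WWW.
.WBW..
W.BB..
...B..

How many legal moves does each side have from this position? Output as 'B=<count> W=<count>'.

Answer: B=7 W=6

Derivation:
-- B to move --
(0,0): no bracket -> illegal
(0,1): no bracket -> illegal
(0,2): no bracket -> illegal
(1,0): flips 1 -> legal
(1,3): flips 2 -> legal
(1,4): flips 1 -> legal
(1,5): flips 2 -> legal
(2,0): flips 1 -> legal
(2,1): no bracket -> illegal
(2,5): no bracket -> illegal
(3,0): flips 1 -> legal
(3,4): flips 2 -> legal
(3,5): no bracket -> illegal
(4,1): no bracket -> illegal
(4,4): no bracket -> illegal
(5,0): no bracket -> illegal
(5,1): no bracket -> illegal
B mobility = 7
-- W to move --
(0,1): flips 1 -> legal
(0,2): flips 1 -> legal
(0,3): no bracket -> illegal
(1,3): flips 1 -> legal
(2,1): no bracket -> illegal
(3,4): no bracket -> illegal
(4,1): flips 1 -> legal
(4,4): no bracket -> illegal
(5,1): flips 1 -> legal
(5,2): flips 2 -> legal
(5,4): no bracket -> illegal
W mobility = 6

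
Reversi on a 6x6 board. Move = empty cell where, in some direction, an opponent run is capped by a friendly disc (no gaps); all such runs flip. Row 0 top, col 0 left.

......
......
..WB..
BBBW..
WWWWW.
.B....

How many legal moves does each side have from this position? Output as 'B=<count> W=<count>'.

Answer: B=9 W=5

Derivation:
-- B to move --
(1,1): no bracket -> illegal
(1,2): flips 1 -> legal
(1,3): flips 1 -> legal
(2,1): flips 1 -> legal
(2,4): flips 2 -> legal
(3,4): flips 1 -> legal
(3,5): no bracket -> illegal
(4,5): no bracket -> illegal
(5,0): flips 2 -> legal
(5,2): flips 2 -> legal
(5,3): flips 3 -> legal
(5,4): flips 1 -> legal
(5,5): no bracket -> illegal
B mobility = 9
-- W to move --
(1,2): no bracket -> illegal
(1,3): flips 1 -> legal
(1,4): flips 2 -> legal
(2,0): flips 2 -> legal
(2,1): flips 2 -> legal
(2,4): flips 1 -> legal
(3,4): no bracket -> illegal
(5,0): no bracket -> illegal
(5,2): no bracket -> illegal
W mobility = 5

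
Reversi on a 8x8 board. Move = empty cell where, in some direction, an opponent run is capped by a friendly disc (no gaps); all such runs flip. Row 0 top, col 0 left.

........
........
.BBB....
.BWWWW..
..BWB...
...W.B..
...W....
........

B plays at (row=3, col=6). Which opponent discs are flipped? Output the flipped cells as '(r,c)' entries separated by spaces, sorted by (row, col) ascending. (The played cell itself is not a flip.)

Answer: (3,2) (3,3) (3,4) (3,5)

Derivation:
Dir NW: first cell '.' (not opp) -> no flip
Dir N: first cell '.' (not opp) -> no flip
Dir NE: first cell '.' (not opp) -> no flip
Dir W: opp run (3,5) (3,4) (3,3) (3,2) capped by B -> flip
Dir E: first cell '.' (not opp) -> no flip
Dir SW: first cell '.' (not opp) -> no flip
Dir S: first cell '.' (not opp) -> no flip
Dir SE: first cell '.' (not opp) -> no flip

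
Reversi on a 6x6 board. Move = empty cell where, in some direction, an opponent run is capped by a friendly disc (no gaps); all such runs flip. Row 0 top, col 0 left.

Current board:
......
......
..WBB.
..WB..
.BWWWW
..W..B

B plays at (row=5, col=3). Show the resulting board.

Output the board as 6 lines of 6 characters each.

Answer: ......
......
..WBB.
..WB..
.BWBWW
..WB.B

Derivation:
Place B at (5,3); scan 8 dirs for brackets.
Dir NW: opp run (4,2), next='.' -> no flip
Dir N: opp run (4,3) capped by B -> flip
Dir NE: opp run (4,4), next='.' -> no flip
Dir W: opp run (5,2), next='.' -> no flip
Dir E: first cell '.' (not opp) -> no flip
Dir SW: edge -> no flip
Dir S: edge -> no flip
Dir SE: edge -> no flip
All flips: (4,3)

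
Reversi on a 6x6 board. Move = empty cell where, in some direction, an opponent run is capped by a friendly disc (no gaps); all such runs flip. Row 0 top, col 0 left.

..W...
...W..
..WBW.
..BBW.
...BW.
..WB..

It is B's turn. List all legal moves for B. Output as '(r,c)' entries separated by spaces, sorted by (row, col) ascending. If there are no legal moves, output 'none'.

(0,1): no bracket -> illegal
(0,3): flips 1 -> legal
(0,4): no bracket -> illegal
(1,1): flips 1 -> legal
(1,2): flips 1 -> legal
(1,4): no bracket -> illegal
(1,5): flips 1 -> legal
(2,1): flips 1 -> legal
(2,5): flips 2 -> legal
(3,1): no bracket -> illegal
(3,5): flips 2 -> legal
(4,1): no bracket -> illegal
(4,2): no bracket -> illegal
(4,5): flips 2 -> legal
(5,1): flips 1 -> legal
(5,4): no bracket -> illegal
(5,5): flips 1 -> legal

Answer: (0,3) (1,1) (1,2) (1,5) (2,1) (2,5) (3,5) (4,5) (5,1) (5,5)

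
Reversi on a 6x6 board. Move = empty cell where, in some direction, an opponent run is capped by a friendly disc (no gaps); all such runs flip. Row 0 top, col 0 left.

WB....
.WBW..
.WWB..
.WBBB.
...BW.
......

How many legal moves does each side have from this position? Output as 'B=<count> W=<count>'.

-- B to move --
(0,2): no bracket -> illegal
(0,3): flips 1 -> legal
(0,4): no bracket -> illegal
(1,0): flips 2 -> legal
(1,4): flips 1 -> legal
(2,0): flips 2 -> legal
(2,4): no bracket -> illegal
(3,0): flips 2 -> legal
(3,5): no bracket -> illegal
(4,0): no bracket -> illegal
(4,1): flips 3 -> legal
(4,2): no bracket -> illegal
(4,5): flips 1 -> legal
(5,3): no bracket -> illegal
(5,4): flips 1 -> legal
(5,5): flips 1 -> legal
B mobility = 9
-- W to move --
(0,2): flips 2 -> legal
(0,3): flips 1 -> legal
(1,0): no bracket -> illegal
(1,4): no bracket -> illegal
(2,4): flips 2 -> legal
(2,5): no bracket -> illegal
(3,5): flips 3 -> legal
(4,1): no bracket -> illegal
(4,2): flips 2 -> legal
(4,5): no bracket -> illegal
(5,2): no bracket -> illegal
(5,3): flips 3 -> legal
(5,4): flips 2 -> legal
W mobility = 7

Answer: B=9 W=7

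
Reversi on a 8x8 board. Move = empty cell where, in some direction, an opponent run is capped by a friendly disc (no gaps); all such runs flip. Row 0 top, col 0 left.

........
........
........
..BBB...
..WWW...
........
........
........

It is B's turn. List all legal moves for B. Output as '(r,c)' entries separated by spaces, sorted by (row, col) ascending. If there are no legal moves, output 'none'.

(3,1): no bracket -> illegal
(3,5): no bracket -> illegal
(4,1): no bracket -> illegal
(4,5): no bracket -> illegal
(5,1): flips 1 -> legal
(5,2): flips 2 -> legal
(5,3): flips 1 -> legal
(5,4): flips 2 -> legal
(5,5): flips 1 -> legal

Answer: (5,1) (5,2) (5,3) (5,4) (5,5)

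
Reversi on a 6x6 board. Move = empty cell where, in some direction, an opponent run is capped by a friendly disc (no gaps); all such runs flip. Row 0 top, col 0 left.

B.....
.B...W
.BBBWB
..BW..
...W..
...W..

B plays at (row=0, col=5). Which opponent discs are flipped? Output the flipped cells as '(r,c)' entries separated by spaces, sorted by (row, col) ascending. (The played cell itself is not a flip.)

Answer: (1,5)

Derivation:
Dir NW: edge -> no flip
Dir N: edge -> no flip
Dir NE: edge -> no flip
Dir W: first cell '.' (not opp) -> no flip
Dir E: edge -> no flip
Dir SW: first cell '.' (not opp) -> no flip
Dir S: opp run (1,5) capped by B -> flip
Dir SE: edge -> no flip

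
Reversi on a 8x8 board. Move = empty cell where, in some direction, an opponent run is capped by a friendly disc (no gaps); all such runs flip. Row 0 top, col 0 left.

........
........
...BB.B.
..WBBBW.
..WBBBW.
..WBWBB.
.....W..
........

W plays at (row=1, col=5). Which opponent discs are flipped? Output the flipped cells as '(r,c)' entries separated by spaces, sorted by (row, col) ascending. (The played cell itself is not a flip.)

Dir NW: first cell '.' (not opp) -> no flip
Dir N: first cell '.' (not opp) -> no flip
Dir NE: first cell '.' (not opp) -> no flip
Dir W: first cell '.' (not opp) -> no flip
Dir E: first cell '.' (not opp) -> no flip
Dir SW: opp run (2,4) (3,3) capped by W -> flip
Dir S: first cell '.' (not opp) -> no flip
Dir SE: opp run (2,6), next='.' -> no flip

Answer: (2,4) (3,3)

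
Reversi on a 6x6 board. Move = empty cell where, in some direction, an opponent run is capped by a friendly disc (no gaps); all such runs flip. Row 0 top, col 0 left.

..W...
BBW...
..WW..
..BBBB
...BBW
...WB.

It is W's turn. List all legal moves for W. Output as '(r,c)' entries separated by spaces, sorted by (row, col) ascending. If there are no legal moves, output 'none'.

(0,0): flips 1 -> legal
(0,1): no bracket -> illegal
(2,0): flips 1 -> legal
(2,1): no bracket -> illegal
(2,4): no bracket -> illegal
(2,5): flips 1 -> legal
(3,1): no bracket -> illegal
(4,1): flips 1 -> legal
(4,2): flips 3 -> legal
(5,2): no bracket -> illegal
(5,5): flips 3 -> legal

Answer: (0,0) (2,0) (2,5) (4,1) (4,2) (5,5)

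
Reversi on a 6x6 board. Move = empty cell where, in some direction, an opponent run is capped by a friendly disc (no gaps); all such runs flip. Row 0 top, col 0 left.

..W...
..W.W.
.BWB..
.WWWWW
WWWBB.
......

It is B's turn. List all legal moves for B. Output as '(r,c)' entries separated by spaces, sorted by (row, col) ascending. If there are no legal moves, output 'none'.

(0,1): flips 1 -> legal
(0,3): flips 1 -> legal
(0,4): no bracket -> illegal
(0,5): flips 1 -> legal
(1,1): flips 2 -> legal
(1,3): no bracket -> illegal
(1,5): no bracket -> illegal
(2,0): no bracket -> illegal
(2,4): flips 1 -> legal
(2,5): flips 1 -> legal
(3,0): no bracket -> illegal
(4,5): flips 1 -> legal
(5,0): flips 2 -> legal
(5,1): flips 2 -> legal
(5,2): no bracket -> illegal
(5,3): no bracket -> illegal

Answer: (0,1) (0,3) (0,5) (1,1) (2,4) (2,5) (4,5) (5,0) (5,1)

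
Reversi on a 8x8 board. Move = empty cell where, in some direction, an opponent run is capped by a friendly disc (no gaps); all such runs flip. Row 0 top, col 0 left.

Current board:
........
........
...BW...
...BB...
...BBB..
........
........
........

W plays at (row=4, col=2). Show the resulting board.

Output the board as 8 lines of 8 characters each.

Answer: ........
........
...BW...
...WB...
..WBBB..
........
........
........

Derivation:
Place W at (4,2); scan 8 dirs for brackets.
Dir NW: first cell '.' (not opp) -> no flip
Dir N: first cell '.' (not opp) -> no flip
Dir NE: opp run (3,3) capped by W -> flip
Dir W: first cell '.' (not opp) -> no flip
Dir E: opp run (4,3) (4,4) (4,5), next='.' -> no flip
Dir SW: first cell '.' (not opp) -> no flip
Dir S: first cell '.' (not opp) -> no flip
Dir SE: first cell '.' (not opp) -> no flip
All flips: (3,3)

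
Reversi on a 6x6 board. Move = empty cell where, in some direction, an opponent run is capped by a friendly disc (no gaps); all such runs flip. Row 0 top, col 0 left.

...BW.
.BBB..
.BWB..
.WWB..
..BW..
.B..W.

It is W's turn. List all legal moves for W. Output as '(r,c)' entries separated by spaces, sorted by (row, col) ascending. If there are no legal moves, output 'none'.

Answer: (0,0) (0,1) (0,2) (1,0) (1,4) (2,0) (2,4) (3,4) (4,1) (4,4) (5,2) (5,3)

Derivation:
(0,0): flips 1 -> legal
(0,1): flips 2 -> legal
(0,2): flips 2 -> legal
(1,0): flips 1 -> legal
(1,4): flips 1 -> legal
(2,0): flips 1 -> legal
(2,4): flips 1 -> legal
(3,0): no bracket -> illegal
(3,4): flips 1 -> legal
(4,0): no bracket -> illegal
(4,1): flips 1 -> legal
(4,4): flips 1 -> legal
(5,0): no bracket -> illegal
(5,2): flips 1 -> legal
(5,3): flips 1 -> legal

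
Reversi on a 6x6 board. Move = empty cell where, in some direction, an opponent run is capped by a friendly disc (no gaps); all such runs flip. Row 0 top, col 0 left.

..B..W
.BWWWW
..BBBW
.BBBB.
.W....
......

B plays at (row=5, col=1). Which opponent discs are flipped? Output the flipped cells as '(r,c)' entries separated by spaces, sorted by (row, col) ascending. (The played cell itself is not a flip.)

Dir NW: first cell '.' (not opp) -> no flip
Dir N: opp run (4,1) capped by B -> flip
Dir NE: first cell '.' (not opp) -> no flip
Dir W: first cell '.' (not opp) -> no flip
Dir E: first cell '.' (not opp) -> no flip
Dir SW: edge -> no flip
Dir S: edge -> no flip
Dir SE: edge -> no flip

Answer: (4,1)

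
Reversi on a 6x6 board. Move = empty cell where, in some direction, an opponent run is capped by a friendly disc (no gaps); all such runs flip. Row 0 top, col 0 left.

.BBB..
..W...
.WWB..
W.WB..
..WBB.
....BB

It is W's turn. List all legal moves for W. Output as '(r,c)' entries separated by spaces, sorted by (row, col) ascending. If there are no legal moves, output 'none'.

(0,0): no bracket -> illegal
(0,4): no bracket -> illegal
(1,0): no bracket -> illegal
(1,1): no bracket -> illegal
(1,3): no bracket -> illegal
(1,4): flips 1 -> legal
(2,4): flips 2 -> legal
(3,4): flips 2 -> legal
(3,5): no bracket -> illegal
(4,5): flips 2 -> legal
(5,2): no bracket -> illegal
(5,3): no bracket -> illegal

Answer: (1,4) (2,4) (3,4) (4,5)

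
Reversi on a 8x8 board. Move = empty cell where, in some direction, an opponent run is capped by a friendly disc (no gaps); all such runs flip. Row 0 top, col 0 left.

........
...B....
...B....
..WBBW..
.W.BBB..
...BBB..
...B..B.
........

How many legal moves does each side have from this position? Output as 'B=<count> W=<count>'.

Answer: B=6 W=3

Derivation:
-- B to move --
(2,1): flips 1 -> legal
(2,2): no bracket -> illegal
(2,4): no bracket -> illegal
(2,5): flips 1 -> legal
(2,6): flips 1 -> legal
(3,0): no bracket -> illegal
(3,1): flips 1 -> legal
(3,6): flips 1 -> legal
(4,0): no bracket -> illegal
(4,2): no bracket -> illegal
(4,6): no bracket -> illegal
(5,0): flips 2 -> legal
(5,1): no bracket -> illegal
(5,2): no bracket -> illegal
B mobility = 6
-- W to move --
(0,2): no bracket -> illegal
(0,3): no bracket -> illegal
(0,4): no bracket -> illegal
(1,2): no bracket -> illegal
(1,4): flips 1 -> legal
(2,2): no bracket -> illegal
(2,4): no bracket -> illegal
(2,5): no bracket -> illegal
(3,6): no bracket -> illegal
(4,2): no bracket -> illegal
(4,6): no bracket -> illegal
(5,2): no bracket -> illegal
(5,6): no bracket -> illegal
(5,7): no bracket -> illegal
(6,2): flips 2 -> legal
(6,4): no bracket -> illegal
(6,5): flips 4 -> legal
(6,7): no bracket -> illegal
(7,2): no bracket -> illegal
(7,3): no bracket -> illegal
(7,4): no bracket -> illegal
(7,5): no bracket -> illegal
(7,6): no bracket -> illegal
(7,7): no bracket -> illegal
W mobility = 3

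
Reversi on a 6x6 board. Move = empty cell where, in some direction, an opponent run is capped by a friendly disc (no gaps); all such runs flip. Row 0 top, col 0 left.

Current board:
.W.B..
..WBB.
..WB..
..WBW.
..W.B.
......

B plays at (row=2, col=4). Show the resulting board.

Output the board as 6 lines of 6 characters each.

Answer: .W.B..
..WBB.
..WBB.
..WBB.
..W.B.
......

Derivation:
Place B at (2,4); scan 8 dirs for brackets.
Dir NW: first cell 'B' (not opp) -> no flip
Dir N: first cell 'B' (not opp) -> no flip
Dir NE: first cell '.' (not opp) -> no flip
Dir W: first cell 'B' (not opp) -> no flip
Dir E: first cell '.' (not opp) -> no flip
Dir SW: first cell 'B' (not opp) -> no flip
Dir S: opp run (3,4) capped by B -> flip
Dir SE: first cell '.' (not opp) -> no flip
All flips: (3,4)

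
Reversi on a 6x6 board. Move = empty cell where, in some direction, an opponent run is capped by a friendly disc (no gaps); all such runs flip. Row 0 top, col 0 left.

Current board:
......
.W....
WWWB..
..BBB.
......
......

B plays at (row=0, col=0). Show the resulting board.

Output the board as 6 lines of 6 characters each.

Place B at (0,0); scan 8 dirs for brackets.
Dir NW: edge -> no flip
Dir N: edge -> no flip
Dir NE: edge -> no flip
Dir W: edge -> no flip
Dir E: first cell '.' (not opp) -> no flip
Dir SW: edge -> no flip
Dir S: first cell '.' (not opp) -> no flip
Dir SE: opp run (1,1) (2,2) capped by B -> flip
All flips: (1,1) (2,2)

Answer: B.....
.B....
WWBB..
..BBB.
......
......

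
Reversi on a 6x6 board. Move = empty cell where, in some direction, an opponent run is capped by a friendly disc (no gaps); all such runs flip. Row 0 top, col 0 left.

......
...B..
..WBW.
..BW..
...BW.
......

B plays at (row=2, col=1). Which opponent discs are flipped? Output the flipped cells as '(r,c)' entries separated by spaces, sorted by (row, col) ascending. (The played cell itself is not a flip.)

Dir NW: first cell '.' (not opp) -> no flip
Dir N: first cell '.' (not opp) -> no flip
Dir NE: first cell '.' (not opp) -> no flip
Dir W: first cell '.' (not opp) -> no flip
Dir E: opp run (2,2) capped by B -> flip
Dir SW: first cell '.' (not opp) -> no flip
Dir S: first cell '.' (not opp) -> no flip
Dir SE: first cell 'B' (not opp) -> no flip

Answer: (2,2)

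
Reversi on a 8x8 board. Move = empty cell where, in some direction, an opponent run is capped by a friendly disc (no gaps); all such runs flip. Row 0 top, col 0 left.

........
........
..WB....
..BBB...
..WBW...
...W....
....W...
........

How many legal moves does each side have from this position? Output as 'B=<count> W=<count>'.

Answer: B=10 W=2

Derivation:
-- B to move --
(1,1): flips 1 -> legal
(1,2): flips 1 -> legal
(1,3): no bracket -> illegal
(2,1): flips 1 -> legal
(3,1): no bracket -> illegal
(3,5): no bracket -> illegal
(4,1): flips 1 -> legal
(4,5): flips 1 -> legal
(5,1): flips 1 -> legal
(5,2): flips 1 -> legal
(5,4): flips 1 -> legal
(5,5): flips 1 -> legal
(6,2): no bracket -> illegal
(6,3): flips 1 -> legal
(6,5): no bracket -> illegal
(7,3): no bracket -> illegal
(7,4): no bracket -> illegal
(7,5): no bracket -> illegal
B mobility = 10
-- W to move --
(1,2): no bracket -> illegal
(1,3): flips 3 -> legal
(1,4): no bracket -> illegal
(2,1): no bracket -> illegal
(2,4): flips 3 -> legal
(2,5): no bracket -> illegal
(3,1): no bracket -> illegal
(3,5): no bracket -> illegal
(4,1): no bracket -> illegal
(4,5): no bracket -> illegal
(5,2): no bracket -> illegal
(5,4): no bracket -> illegal
W mobility = 2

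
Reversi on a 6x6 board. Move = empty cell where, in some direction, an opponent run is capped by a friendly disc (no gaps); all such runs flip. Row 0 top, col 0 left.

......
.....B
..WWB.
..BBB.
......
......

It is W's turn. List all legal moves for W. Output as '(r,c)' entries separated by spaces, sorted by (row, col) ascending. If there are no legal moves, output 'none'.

Answer: (2,5) (4,1) (4,2) (4,3) (4,4) (4,5)

Derivation:
(0,4): no bracket -> illegal
(0,5): no bracket -> illegal
(1,3): no bracket -> illegal
(1,4): no bracket -> illegal
(2,1): no bracket -> illegal
(2,5): flips 1 -> legal
(3,1): no bracket -> illegal
(3,5): no bracket -> illegal
(4,1): flips 1 -> legal
(4,2): flips 1 -> legal
(4,3): flips 1 -> legal
(4,4): flips 1 -> legal
(4,5): flips 1 -> legal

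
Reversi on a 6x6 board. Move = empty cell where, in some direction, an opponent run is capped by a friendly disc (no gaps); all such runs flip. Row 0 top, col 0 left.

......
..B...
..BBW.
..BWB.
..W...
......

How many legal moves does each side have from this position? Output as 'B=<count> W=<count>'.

Answer: B=5 W=7

Derivation:
-- B to move --
(1,3): no bracket -> illegal
(1,4): flips 1 -> legal
(1,5): no bracket -> illegal
(2,5): flips 1 -> legal
(3,1): no bracket -> illegal
(3,5): no bracket -> illegal
(4,1): no bracket -> illegal
(4,3): flips 1 -> legal
(4,4): flips 1 -> legal
(5,1): no bracket -> illegal
(5,2): flips 1 -> legal
(5,3): no bracket -> illegal
B mobility = 5
-- W to move --
(0,1): no bracket -> illegal
(0,2): flips 3 -> legal
(0,3): no bracket -> illegal
(1,1): flips 1 -> legal
(1,3): flips 1 -> legal
(1,4): no bracket -> illegal
(2,1): flips 2 -> legal
(2,5): no bracket -> illegal
(3,1): flips 1 -> legal
(3,5): flips 1 -> legal
(4,1): no bracket -> illegal
(4,3): no bracket -> illegal
(4,4): flips 1 -> legal
(4,5): no bracket -> illegal
W mobility = 7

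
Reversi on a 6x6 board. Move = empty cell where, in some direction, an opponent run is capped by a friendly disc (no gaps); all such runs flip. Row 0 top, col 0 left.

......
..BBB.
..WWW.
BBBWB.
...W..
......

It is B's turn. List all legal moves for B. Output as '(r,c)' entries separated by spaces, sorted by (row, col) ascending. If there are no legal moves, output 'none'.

(1,1): no bracket -> illegal
(1,5): no bracket -> illegal
(2,1): no bracket -> illegal
(2,5): no bracket -> illegal
(3,5): flips 1 -> legal
(4,2): no bracket -> illegal
(4,4): no bracket -> illegal
(5,2): flips 1 -> legal
(5,3): flips 3 -> legal
(5,4): flips 1 -> legal

Answer: (3,5) (5,2) (5,3) (5,4)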